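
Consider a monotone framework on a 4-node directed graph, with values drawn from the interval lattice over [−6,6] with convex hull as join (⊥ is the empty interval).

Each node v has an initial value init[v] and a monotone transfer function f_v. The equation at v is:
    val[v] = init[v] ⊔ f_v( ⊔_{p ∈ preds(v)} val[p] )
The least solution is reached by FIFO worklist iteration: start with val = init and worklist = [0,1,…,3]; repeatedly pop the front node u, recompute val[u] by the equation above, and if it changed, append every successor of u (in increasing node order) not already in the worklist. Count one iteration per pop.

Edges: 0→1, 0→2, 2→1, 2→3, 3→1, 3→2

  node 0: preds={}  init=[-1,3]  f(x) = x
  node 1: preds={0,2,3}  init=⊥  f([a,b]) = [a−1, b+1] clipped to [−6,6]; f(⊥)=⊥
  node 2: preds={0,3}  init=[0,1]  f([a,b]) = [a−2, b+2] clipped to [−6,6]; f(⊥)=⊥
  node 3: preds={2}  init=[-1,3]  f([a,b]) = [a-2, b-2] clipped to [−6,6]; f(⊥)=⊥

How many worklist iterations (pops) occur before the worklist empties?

10

Iteration log — 10 steps:
  step 1. node 0  ⊔preds=⊥  new=[-1,3]  stable
  step 2. node 1  ⊔preds=[-1,3]  new=[-2,4]  old=⊥  +wl: 
  step 3. node 2  ⊔preds=[-1,3]  new=[-3,5]  old=[0,1]  +wl: 1
  step 4. node 3  ⊔preds=[-3,5]  new=[-5,3]  old=[-1,3]  +wl: 2
  step 5. node 1  ⊔preds=[-5,5]  new=[-6,6]  old=[-2,4]  +wl: 
  step 6. node 2  ⊔preds=[-5,3]  new=[-6,5]  old=[-3,5]  +wl: 1,3
  step 7. node 1  ⊔preds=[-6,5]  new=[-6,6]  stable
  step 8. node 3  ⊔preds=[-6,5]  new=[-6,3]  old=[-5,3]  +wl: 1,2
  step 9. node 1  ⊔preds=[-6,5]  new=[-6,6]  stable
  step 10. node 2  ⊔preds=[-6,3]  new=[-6,5]  stable

Least fixpoint reached:
  node 0: [-1,3]
  node 1: [-6,6]
  node 2: [-6,5]
  node 3: [-6,3]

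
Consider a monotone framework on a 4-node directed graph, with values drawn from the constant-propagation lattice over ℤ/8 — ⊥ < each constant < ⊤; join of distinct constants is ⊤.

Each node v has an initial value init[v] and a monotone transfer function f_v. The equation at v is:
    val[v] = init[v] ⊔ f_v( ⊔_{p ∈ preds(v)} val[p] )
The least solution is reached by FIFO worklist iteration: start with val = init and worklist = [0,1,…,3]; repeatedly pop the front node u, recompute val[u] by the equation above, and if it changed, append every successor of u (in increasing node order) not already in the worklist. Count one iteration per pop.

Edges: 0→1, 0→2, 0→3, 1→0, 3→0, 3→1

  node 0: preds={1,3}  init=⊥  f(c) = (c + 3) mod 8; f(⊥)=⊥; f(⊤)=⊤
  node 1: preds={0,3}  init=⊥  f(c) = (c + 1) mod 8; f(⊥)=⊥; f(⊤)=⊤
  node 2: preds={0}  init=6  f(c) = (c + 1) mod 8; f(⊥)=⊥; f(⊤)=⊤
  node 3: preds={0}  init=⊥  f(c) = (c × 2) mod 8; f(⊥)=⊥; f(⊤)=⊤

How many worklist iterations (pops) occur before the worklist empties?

Worklist (4 pops):
  #1 pop 0: in=⊥ → ⊥ (no change)
  #2 pop 1: in=⊥ → ⊥ (no change)
  #3 pop 2: in=⊥ → 6 (no change)
  #4 pop 3: in=⊥ → ⊥ (no change)

Fixpoint:
  val[0] = ⊥
  val[1] = ⊥
  val[2] = 6
  val[3] = ⊥

4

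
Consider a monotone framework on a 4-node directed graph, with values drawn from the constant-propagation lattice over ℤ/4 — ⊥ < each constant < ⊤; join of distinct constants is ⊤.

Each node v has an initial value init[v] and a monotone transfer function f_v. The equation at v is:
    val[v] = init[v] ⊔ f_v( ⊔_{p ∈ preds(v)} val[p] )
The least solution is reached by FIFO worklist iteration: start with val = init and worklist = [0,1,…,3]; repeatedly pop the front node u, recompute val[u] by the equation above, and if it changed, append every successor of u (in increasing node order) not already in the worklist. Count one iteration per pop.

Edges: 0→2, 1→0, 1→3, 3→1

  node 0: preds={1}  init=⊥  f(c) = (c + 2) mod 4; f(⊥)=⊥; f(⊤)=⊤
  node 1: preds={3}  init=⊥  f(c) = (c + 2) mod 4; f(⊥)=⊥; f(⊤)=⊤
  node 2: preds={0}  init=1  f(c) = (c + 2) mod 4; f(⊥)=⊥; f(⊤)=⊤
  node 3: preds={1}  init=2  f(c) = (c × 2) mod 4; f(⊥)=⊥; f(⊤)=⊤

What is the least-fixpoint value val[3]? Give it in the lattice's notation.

Iteration log — 10 steps:
  step 1. node 0  ⊔preds=⊥  new=⊥  stable
  step 2. node 1  ⊔preds=2  new=0  old=⊥  +wl: 0
  step 3. node 2  ⊔preds=⊥  new=1  stable
  step 4. node 3  ⊔preds=0  new=⊤  old=2  +wl: 1
  step 5. node 0  ⊔preds=0  new=2  old=⊥  +wl: 2
  step 6. node 1  ⊔preds=⊤  new=⊤  old=0  +wl: 0,3
  step 7. node 2  ⊔preds=2  new=⊤  old=1  +wl: 
  step 8. node 0  ⊔preds=⊤  new=⊤  old=2  +wl: 2
  step 9. node 3  ⊔preds=⊤  new=⊤  stable
  step 10. node 2  ⊔preds=⊤  new=⊤  stable

Least fixpoint reached:
  node 0: ⊤
  node 1: ⊤
  node 2: ⊤
  node 3: ⊤

⊤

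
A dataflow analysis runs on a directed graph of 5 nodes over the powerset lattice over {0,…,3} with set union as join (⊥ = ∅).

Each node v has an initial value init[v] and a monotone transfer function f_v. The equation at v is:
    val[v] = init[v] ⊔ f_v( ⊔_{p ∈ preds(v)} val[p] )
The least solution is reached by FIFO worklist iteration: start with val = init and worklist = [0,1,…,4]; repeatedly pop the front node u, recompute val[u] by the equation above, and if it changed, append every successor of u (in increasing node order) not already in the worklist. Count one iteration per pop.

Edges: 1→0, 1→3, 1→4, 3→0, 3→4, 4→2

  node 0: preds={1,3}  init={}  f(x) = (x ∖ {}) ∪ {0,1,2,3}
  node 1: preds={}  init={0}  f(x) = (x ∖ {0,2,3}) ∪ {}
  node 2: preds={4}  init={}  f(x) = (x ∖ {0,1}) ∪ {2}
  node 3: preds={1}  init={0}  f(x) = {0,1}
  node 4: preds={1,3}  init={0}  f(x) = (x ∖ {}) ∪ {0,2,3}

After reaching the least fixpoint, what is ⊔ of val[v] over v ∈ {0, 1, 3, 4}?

Iteration log — 7 steps:
  step 1. node 0  ⊔preds={0}  new={0,1,2,3}  old={}  +wl: 
  step 2. node 1  ⊔preds={}  new={0}  stable
  step 3. node 2  ⊔preds={0}  new={2}  old={}  +wl: 
  step 4. node 3  ⊔preds={0}  new={0,1}  old={0}  +wl: 0
  step 5. node 4  ⊔preds={0,1}  new={0,1,2,3}  old={0}  +wl: 2
  step 6. node 0  ⊔preds={0,1}  new={0,1,2,3}  stable
  step 7. node 2  ⊔preds={0,1,2,3}  new={2,3}  old={2}  +wl: 

Least fixpoint reached:
  node 0: {0,1,2,3}
  node 1: {0}
  node 2: {2,3}
  node 3: {0,1}
  node 4: {0,1,2,3}

{0,1,2,3}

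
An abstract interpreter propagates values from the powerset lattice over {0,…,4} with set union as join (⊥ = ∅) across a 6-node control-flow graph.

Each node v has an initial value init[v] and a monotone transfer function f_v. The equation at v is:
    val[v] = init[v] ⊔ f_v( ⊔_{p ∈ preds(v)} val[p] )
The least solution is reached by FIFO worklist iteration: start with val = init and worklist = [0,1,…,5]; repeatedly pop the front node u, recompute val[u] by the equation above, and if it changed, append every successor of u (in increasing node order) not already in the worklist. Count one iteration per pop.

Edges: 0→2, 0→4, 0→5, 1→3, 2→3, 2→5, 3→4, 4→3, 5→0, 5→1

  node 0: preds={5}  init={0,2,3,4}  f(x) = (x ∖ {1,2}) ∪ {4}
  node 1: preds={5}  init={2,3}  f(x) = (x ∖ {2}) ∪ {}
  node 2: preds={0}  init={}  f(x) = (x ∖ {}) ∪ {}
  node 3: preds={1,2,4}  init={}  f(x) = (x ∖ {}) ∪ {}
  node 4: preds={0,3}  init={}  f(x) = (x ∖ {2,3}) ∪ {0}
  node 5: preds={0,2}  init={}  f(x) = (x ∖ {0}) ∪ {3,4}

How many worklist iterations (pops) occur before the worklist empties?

10

Iteration log — 10 steps:
  step 1. node 0  ⊔preds={}  new={0,2,3,4}  stable
  step 2. node 1  ⊔preds={}  new={2,3}  stable
  step 3. node 2  ⊔preds={0,2,3,4}  new={0,2,3,4}  old={}  +wl: 
  step 4. node 3  ⊔preds={0,2,3,4}  new={0,2,3,4}  old={}  +wl: 
  step 5. node 4  ⊔preds={0,2,3,4}  new={0,4}  old={}  +wl: 3
  step 6. node 5  ⊔preds={0,2,3,4}  new={2,3,4}  old={}  +wl: 0,1
  step 7. node 3  ⊔preds={0,2,3,4}  new={0,2,3,4}  stable
  step 8. node 0  ⊔preds={2,3,4}  new={0,2,3,4}  stable
  step 9. node 1  ⊔preds={2,3,4}  new={2,3,4}  old={2,3}  +wl: 3
  step 10. node 3  ⊔preds={0,2,3,4}  new={0,2,3,4}  stable

Least fixpoint reached:
  node 0: {0,2,3,4}
  node 1: {2,3,4}
  node 2: {0,2,3,4}
  node 3: {0,2,3,4}
  node 4: {0,4}
  node 5: {2,3,4}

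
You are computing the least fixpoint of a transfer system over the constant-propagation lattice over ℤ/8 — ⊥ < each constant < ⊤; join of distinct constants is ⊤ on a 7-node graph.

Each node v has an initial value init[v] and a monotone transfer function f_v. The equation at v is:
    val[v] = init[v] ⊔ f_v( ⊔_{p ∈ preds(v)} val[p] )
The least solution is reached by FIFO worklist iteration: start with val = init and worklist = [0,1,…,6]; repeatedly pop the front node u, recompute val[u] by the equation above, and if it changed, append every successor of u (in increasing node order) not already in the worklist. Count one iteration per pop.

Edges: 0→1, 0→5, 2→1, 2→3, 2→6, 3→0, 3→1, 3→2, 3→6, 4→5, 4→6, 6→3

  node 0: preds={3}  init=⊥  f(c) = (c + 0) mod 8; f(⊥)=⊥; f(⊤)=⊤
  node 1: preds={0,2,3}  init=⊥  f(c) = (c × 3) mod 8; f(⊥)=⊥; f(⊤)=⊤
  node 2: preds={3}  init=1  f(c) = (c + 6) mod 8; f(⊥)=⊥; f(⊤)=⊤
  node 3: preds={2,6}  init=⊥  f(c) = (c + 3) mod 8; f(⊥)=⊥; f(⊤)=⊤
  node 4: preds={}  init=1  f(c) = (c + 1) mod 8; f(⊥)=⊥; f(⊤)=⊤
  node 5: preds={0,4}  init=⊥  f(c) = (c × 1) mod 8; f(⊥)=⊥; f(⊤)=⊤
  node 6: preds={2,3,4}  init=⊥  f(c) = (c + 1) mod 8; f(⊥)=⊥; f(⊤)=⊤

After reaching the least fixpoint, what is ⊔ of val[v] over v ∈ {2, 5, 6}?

Trace (18 dequeues):
  [1] u=0 | in ⊥ | out ⊥ | ==
  [2] u=1 | in 1 | out 3 | prev ⊥ | push {}
  [3] u=2 | in ⊥ | out 1 | ==
  [4] u=3 | in 1 | out 4 | prev ⊥ | push {0,1,2}
  [5] u=4 | in ⊥ | out 1 | ==
  [6] u=5 | in 1 | out 1 | prev ⊥ | push {}
  [7] u=6 | in ⊤ | out ⊤ | prev ⊥ | push {3}
  [8] u=0 | in 4 | out 4 | prev ⊥ | push {5}
  [9] u=1 | in ⊤ | out ⊤ | prev 3 | push {}
  [10] u=2 | in 4 | out ⊤ | prev 1 | push {1,6}
  [11] u=3 | in ⊤ | out ⊤ | prev 4 | push {0,2}
  [12] u=5 | in ⊤ | out ⊤ | prev 1 | push {}
  [13] u=1 | in ⊤ | out ⊤ | ==
  [14] u=6 | in ⊤ | out ⊤ | ==
  [15] u=0 | in ⊤ | out ⊤ | prev 4 | push {1,5}
  [16] u=2 | in ⊤ | out ⊤ | ==
  [17] u=1 | in ⊤ | out ⊤ | ==
  [18] u=5 | in ⊤ | out ⊤ | ==

Converged values:
  [0] ⊤
  [1] ⊤
  [2] ⊤
  [3] ⊤
  [4] 1
  [5] ⊤
  [6] ⊤

⊤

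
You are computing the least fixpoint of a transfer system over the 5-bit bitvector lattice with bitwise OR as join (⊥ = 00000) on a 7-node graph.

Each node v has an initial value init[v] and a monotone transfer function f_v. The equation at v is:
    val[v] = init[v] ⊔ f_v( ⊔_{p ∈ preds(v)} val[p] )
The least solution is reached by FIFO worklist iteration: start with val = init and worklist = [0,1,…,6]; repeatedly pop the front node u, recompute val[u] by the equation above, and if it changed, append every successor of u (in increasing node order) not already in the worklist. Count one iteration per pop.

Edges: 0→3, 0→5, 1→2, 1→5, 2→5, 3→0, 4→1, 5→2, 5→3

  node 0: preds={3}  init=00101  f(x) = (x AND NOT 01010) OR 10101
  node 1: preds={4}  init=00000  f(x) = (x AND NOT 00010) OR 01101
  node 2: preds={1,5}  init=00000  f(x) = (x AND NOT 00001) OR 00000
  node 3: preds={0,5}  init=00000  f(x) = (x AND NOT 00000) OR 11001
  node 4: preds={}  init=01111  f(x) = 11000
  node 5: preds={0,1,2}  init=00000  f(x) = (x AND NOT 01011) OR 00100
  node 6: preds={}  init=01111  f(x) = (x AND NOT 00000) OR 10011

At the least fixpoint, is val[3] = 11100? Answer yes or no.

Iteration log — 12 steps:
  step 1. node 0  ⊔preds=00000  new=10101  old=00101  +wl: 
  step 2. node 1  ⊔preds=01111  new=01101  old=00000  +wl: 
  step 3. node 2  ⊔preds=01101  new=01100  old=00000  +wl: 
  step 4. node 3  ⊔preds=10101  new=11101  old=00000  +wl: 0
  step 5. node 4  ⊔preds=00000  new=11111  old=01111  +wl: 1
  step 6. node 5  ⊔preds=11101  new=10100  old=00000  +wl: 2,3
  step 7. node 6  ⊔preds=00000  new=11111  old=01111  +wl: 
  step 8. node 0  ⊔preds=11101  new=10101  stable
  step 9. node 1  ⊔preds=11111  new=11101  old=01101  +wl: 5
  step 10. node 2  ⊔preds=11101  new=11100  old=01100  +wl: 
  step 11. node 3  ⊔preds=10101  new=11101  stable
  step 12. node 5  ⊔preds=11101  new=10100  stable

Least fixpoint reached:
  node 0: 10101
  node 1: 11101
  node 2: 11100
  node 3: 11101
  node 4: 11111
  node 5: 10100
  node 6: 11111

no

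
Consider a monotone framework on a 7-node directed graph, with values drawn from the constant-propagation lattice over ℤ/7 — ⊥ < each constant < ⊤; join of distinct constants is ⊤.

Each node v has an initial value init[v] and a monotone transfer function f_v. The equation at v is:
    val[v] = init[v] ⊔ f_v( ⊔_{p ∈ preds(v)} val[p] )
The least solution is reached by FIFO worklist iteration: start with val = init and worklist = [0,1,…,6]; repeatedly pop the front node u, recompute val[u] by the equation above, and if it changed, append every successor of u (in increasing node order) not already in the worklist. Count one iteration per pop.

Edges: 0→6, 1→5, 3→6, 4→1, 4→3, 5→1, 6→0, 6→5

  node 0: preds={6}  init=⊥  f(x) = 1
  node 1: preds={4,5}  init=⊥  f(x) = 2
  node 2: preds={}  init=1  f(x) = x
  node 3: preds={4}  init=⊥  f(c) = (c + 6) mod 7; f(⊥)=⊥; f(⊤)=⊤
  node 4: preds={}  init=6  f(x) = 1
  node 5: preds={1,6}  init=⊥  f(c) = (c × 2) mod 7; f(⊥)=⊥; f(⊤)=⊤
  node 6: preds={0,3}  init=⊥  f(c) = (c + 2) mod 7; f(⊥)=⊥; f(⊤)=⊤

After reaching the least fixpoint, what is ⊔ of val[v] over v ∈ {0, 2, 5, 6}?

⊤

Trace (13 dequeues):
  [1] u=0 | in ⊥ | out 1 | prev ⊥ | push {}
  [2] u=1 | in 6 | out 2 | prev ⊥ | push {}
  [3] u=2 | in ⊥ | out 1 | ==
  [4] u=3 | in 6 | out 5 | prev ⊥ | push {}
  [5] u=4 | in ⊥ | out ⊤ | prev 6 | push {1,3}
  [6] u=5 | in 2 | out 4 | prev ⊥ | push {}
  [7] u=6 | in ⊤ | out ⊤ | prev ⊥ | push {0,5}
  [8] u=1 | in ⊤ | out 2 | ==
  [9] u=3 | in ⊤ | out ⊤ | prev 5 | push {6}
  [10] u=0 | in ⊤ | out 1 | ==
  [11] u=5 | in ⊤ | out ⊤ | prev 4 | push {1}
  [12] u=6 | in ⊤ | out ⊤ | ==
  [13] u=1 | in ⊤ | out 2 | ==

Converged values:
  [0] 1
  [1] 2
  [2] 1
  [3] ⊤
  [4] ⊤
  [5] ⊤
  [6] ⊤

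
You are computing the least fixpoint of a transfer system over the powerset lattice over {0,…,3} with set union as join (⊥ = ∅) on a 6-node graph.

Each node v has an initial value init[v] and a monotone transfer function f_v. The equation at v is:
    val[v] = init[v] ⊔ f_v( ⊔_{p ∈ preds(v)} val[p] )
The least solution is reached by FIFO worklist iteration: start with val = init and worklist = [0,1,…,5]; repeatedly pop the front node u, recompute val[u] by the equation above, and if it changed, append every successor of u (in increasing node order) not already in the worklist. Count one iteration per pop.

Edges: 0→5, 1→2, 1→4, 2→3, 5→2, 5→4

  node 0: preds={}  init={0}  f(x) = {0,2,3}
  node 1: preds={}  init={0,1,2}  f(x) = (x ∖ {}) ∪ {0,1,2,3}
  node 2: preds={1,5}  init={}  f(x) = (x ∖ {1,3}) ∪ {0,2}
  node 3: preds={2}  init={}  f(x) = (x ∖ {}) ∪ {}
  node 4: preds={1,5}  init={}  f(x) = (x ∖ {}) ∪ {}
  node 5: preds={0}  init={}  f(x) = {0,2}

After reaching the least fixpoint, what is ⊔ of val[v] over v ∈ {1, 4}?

Worklist (8 pops):
  #1 pop 0: in={} → {0,2,3} (was {0}); enqueue []
  #2 pop 1: in={} → {0,1,2,3} (was {0,1,2}); enqueue []
  #3 pop 2: in={0,1,2,3} → {0,2} (was {}); enqueue []
  #4 pop 3: in={0,2} → {0,2} (was {}); enqueue []
  #5 pop 4: in={0,1,2,3} → {0,1,2,3} (was {}); enqueue []
  #6 pop 5: in={0,2,3} → {0,2} (was {}); enqueue [2,4]
  #7 pop 2: in={0,1,2,3} → {0,2} (no change)
  #8 pop 4: in={0,1,2,3} → {0,1,2,3} (no change)

Fixpoint:
  val[0] = {0,2,3}
  val[1] = {0,1,2,3}
  val[2] = {0,2}
  val[3] = {0,2}
  val[4] = {0,1,2,3}
  val[5] = {0,2}

{0,1,2,3}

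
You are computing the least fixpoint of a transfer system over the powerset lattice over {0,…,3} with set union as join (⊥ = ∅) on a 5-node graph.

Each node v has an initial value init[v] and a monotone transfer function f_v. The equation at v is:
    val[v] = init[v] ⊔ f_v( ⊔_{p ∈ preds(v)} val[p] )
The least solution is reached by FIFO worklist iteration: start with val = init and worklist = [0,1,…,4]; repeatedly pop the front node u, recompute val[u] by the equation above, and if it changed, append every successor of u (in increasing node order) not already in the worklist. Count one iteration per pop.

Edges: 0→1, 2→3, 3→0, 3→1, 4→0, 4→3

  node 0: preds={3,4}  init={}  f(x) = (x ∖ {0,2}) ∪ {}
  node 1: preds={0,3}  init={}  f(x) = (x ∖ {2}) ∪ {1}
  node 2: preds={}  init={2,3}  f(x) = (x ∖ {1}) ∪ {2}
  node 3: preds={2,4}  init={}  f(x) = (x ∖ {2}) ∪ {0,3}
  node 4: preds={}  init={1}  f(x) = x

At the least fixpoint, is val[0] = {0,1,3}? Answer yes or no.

Trace (7 dequeues):
  [1] u=0 | in {1} | out {1} | prev {} | push {}
  [2] u=1 | in {1} | out {1} | prev {} | push {}
  [3] u=2 | in {} | out {2,3} | ==
  [4] u=3 | in {1,2,3} | out {0,1,3} | prev {} | push {0,1}
  [5] u=4 | in {} | out {1} | ==
  [6] u=0 | in {0,1,3} | out {1,3} | prev {1} | push {}
  [7] u=1 | in {0,1,3} | out {0,1,3} | prev {1} | push {}

Converged values:
  [0] {1,3}
  [1] {0,1,3}
  [2] {2,3}
  [3] {0,1,3}
  [4] {1}

no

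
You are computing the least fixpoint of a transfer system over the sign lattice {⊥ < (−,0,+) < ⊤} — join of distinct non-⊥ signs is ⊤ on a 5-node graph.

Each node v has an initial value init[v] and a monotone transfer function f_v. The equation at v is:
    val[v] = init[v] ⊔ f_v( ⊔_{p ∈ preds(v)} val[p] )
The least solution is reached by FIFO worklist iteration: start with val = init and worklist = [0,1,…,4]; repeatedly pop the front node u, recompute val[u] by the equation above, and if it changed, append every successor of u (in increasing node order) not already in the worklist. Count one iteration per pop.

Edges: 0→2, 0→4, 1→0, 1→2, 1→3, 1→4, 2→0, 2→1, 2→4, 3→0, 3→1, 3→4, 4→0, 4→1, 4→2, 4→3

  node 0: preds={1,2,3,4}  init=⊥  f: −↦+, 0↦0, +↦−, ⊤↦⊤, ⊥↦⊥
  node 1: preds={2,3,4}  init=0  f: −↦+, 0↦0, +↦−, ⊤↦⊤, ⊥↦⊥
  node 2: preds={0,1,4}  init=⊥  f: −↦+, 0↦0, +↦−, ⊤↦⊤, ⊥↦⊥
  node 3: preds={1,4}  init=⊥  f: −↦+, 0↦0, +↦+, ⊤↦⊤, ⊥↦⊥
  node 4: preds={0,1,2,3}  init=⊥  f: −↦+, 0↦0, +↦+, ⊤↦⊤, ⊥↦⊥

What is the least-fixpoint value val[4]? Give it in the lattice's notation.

0

Trace (9 dequeues):
  [1] u=0 | in 0 | out 0 | prev ⊥ | push {}
  [2] u=1 | in ⊥ | out 0 | ==
  [3] u=2 | in 0 | out 0 | prev ⊥ | push {0,1}
  [4] u=3 | in 0 | out 0 | prev ⊥ | push {}
  [5] u=4 | in 0 | out 0 | prev ⊥ | push {2,3}
  [6] u=0 | in 0 | out 0 | ==
  [7] u=1 | in 0 | out 0 | ==
  [8] u=2 | in 0 | out 0 | ==
  [9] u=3 | in 0 | out 0 | ==

Converged values:
  [0] 0
  [1] 0
  [2] 0
  [3] 0
  [4] 0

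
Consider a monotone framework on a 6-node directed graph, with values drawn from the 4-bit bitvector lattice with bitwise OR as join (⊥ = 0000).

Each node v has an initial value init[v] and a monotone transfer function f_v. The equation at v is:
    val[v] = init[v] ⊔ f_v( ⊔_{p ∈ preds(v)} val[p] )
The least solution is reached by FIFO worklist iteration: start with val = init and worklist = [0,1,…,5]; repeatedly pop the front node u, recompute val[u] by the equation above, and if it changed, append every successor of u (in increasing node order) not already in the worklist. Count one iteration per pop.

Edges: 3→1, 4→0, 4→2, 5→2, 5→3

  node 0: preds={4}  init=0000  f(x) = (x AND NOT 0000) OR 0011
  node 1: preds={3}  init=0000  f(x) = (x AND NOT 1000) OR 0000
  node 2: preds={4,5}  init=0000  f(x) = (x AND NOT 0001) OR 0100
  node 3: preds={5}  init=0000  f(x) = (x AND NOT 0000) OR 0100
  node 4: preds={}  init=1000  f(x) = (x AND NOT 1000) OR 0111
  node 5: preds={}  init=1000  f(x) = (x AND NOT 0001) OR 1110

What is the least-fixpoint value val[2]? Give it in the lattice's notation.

1110

Iteration log — 11 steps:
  step 1. node 0  ⊔preds=1000  new=1011  old=0000  +wl: 
  step 2. node 1  ⊔preds=0000  new=0000  stable
  step 3. node 2  ⊔preds=1000  new=1100  old=0000  +wl: 
  step 4. node 3  ⊔preds=1000  new=1100  old=0000  +wl: 1
  step 5. node 4  ⊔preds=0000  new=1111  old=1000  +wl: 0,2
  step 6. node 5  ⊔preds=0000  new=1110  old=1000  +wl: 3
  step 7. node 1  ⊔preds=1100  new=0100  old=0000  +wl: 
  step 8. node 0  ⊔preds=1111  new=1111  old=1011  +wl: 
  step 9. node 2  ⊔preds=1111  new=1110  old=1100  +wl: 
  step 10. node 3  ⊔preds=1110  new=1110  old=1100  +wl: 1
  step 11. node 1  ⊔preds=1110  new=0110  old=0100  +wl: 

Least fixpoint reached:
  node 0: 1111
  node 1: 0110
  node 2: 1110
  node 3: 1110
  node 4: 1111
  node 5: 1110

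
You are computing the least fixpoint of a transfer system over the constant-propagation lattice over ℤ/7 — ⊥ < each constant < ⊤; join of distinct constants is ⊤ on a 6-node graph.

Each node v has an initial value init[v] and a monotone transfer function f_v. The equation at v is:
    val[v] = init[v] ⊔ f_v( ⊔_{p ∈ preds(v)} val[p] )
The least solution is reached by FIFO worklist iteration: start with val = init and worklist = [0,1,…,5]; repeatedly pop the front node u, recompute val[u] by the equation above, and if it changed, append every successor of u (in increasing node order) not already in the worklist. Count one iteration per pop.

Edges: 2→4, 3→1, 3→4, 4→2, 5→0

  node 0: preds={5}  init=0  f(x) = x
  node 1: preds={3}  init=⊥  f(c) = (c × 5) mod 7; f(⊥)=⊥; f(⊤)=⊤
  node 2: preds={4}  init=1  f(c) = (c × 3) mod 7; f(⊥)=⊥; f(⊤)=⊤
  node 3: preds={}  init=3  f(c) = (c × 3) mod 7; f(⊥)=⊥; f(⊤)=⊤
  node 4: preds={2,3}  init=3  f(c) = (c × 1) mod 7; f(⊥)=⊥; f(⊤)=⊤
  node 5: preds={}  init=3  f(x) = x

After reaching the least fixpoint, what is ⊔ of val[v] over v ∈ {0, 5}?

Iteration log — 7 steps:
  step 1. node 0  ⊔preds=3  new=⊤  old=0  +wl: 
  step 2. node 1  ⊔preds=3  new=1  old=⊥  +wl: 
  step 3. node 2  ⊔preds=3  new=⊤  old=1  +wl: 
  step 4. node 3  ⊔preds=⊥  new=3  stable
  step 5. node 4  ⊔preds=⊤  new=⊤  old=3  +wl: 2
  step 6. node 5  ⊔preds=⊥  new=3  stable
  step 7. node 2  ⊔preds=⊤  new=⊤  stable

Least fixpoint reached:
  node 0: ⊤
  node 1: 1
  node 2: ⊤
  node 3: 3
  node 4: ⊤
  node 5: 3

⊤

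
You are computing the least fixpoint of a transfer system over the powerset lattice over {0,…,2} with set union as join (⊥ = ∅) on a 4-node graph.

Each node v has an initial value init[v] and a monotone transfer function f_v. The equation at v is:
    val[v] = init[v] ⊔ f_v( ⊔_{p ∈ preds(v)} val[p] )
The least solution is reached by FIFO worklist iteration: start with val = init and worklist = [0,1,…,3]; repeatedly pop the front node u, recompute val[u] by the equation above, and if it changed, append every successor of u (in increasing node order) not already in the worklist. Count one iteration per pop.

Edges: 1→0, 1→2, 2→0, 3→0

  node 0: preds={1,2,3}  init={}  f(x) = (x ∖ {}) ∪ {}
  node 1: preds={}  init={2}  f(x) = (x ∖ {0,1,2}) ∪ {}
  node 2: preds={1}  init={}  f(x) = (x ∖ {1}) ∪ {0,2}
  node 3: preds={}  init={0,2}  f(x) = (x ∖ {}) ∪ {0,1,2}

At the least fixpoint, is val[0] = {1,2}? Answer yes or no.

Trace (5 dequeues):
  [1] u=0 | in {0,2} | out {0,2} | prev {} | push {}
  [2] u=1 | in {} | out {2} | ==
  [3] u=2 | in {2} | out {0,2} | prev {} | push {0}
  [4] u=3 | in {} | out {0,1,2} | prev {0,2} | push {}
  [5] u=0 | in {0,1,2} | out {0,1,2} | prev {0,2} | push {}

Converged values:
  [0] {0,1,2}
  [1] {2}
  [2] {0,2}
  [3] {0,1,2}

no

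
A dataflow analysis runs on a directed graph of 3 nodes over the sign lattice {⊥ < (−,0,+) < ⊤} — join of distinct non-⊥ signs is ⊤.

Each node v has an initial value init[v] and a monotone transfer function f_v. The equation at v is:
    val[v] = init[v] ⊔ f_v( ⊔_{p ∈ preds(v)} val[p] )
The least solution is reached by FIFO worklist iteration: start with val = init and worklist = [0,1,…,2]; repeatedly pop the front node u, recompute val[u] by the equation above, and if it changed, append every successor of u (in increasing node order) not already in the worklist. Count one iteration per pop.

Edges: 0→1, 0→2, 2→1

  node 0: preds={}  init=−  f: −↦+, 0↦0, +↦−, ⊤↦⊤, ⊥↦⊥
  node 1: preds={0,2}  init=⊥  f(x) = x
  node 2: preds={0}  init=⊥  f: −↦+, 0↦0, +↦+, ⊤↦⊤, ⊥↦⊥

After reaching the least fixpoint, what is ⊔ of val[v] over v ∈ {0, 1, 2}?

⊤

Trace (4 dequeues):
  [1] u=0 | in ⊥ | out − | ==
  [2] u=1 | in − | out − | prev ⊥ | push {}
  [3] u=2 | in − | out + | prev ⊥ | push {1}
  [4] u=1 | in ⊤ | out ⊤ | prev − | push {}

Converged values:
  [0] −
  [1] ⊤
  [2] +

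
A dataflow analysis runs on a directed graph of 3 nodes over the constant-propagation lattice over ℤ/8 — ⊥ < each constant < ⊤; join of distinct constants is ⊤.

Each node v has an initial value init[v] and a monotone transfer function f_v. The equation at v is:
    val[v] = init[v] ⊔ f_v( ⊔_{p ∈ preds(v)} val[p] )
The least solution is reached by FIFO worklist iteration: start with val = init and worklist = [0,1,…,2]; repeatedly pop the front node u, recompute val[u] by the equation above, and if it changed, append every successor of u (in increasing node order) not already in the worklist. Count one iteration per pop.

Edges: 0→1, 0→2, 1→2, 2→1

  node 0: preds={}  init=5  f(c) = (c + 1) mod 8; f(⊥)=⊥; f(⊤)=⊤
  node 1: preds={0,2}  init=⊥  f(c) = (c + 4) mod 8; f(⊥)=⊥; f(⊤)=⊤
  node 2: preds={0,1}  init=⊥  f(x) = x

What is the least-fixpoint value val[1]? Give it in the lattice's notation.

⊤

Worklist (5 pops):
  #1 pop 0: in=⊥ → 5 (no change)
  #2 pop 1: in=5 → 1 (was ⊥); enqueue []
  #3 pop 2: in=⊤ → ⊤ (was ⊥); enqueue [1]
  #4 pop 1: in=⊤ → ⊤ (was 1); enqueue [2]
  #5 pop 2: in=⊤ → ⊤ (no change)

Fixpoint:
  val[0] = 5
  val[1] = ⊤
  val[2] = ⊤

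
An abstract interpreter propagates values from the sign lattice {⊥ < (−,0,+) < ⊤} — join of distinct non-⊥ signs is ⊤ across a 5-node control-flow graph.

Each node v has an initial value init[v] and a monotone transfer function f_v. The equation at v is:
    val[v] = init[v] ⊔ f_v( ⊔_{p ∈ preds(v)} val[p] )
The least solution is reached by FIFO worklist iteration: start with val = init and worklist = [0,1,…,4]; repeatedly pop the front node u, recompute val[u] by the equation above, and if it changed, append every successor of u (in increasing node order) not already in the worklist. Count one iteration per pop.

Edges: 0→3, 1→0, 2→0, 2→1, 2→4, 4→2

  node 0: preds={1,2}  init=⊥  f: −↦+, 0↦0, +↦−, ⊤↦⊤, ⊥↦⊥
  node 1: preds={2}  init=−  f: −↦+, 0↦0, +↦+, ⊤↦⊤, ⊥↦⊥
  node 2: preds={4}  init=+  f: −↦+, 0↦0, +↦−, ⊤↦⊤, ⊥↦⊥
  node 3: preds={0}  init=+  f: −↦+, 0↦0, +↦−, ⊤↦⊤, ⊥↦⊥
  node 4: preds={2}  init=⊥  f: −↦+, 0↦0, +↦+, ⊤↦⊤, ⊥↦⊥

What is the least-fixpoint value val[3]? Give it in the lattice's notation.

Trace (11 dequeues):
  [1] u=0 | in ⊤ | out ⊤ | prev ⊥ | push {}
  [2] u=1 | in + | out ⊤ | prev − | push {0}
  [3] u=2 | in ⊥ | out + | ==
  [4] u=3 | in ⊤ | out ⊤ | prev + | push {}
  [5] u=4 | in + | out + | prev ⊥ | push {2}
  [6] u=0 | in ⊤ | out ⊤ | ==
  [7] u=2 | in + | out ⊤ | prev + | push {0,1,4}
  [8] u=0 | in ⊤ | out ⊤ | ==
  [9] u=1 | in ⊤ | out ⊤ | ==
  [10] u=4 | in ⊤ | out ⊤ | prev + | push {2}
  [11] u=2 | in ⊤ | out ⊤ | ==

Converged values:
  [0] ⊤
  [1] ⊤
  [2] ⊤
  [3] ⊤
  [4] ⊤

⊤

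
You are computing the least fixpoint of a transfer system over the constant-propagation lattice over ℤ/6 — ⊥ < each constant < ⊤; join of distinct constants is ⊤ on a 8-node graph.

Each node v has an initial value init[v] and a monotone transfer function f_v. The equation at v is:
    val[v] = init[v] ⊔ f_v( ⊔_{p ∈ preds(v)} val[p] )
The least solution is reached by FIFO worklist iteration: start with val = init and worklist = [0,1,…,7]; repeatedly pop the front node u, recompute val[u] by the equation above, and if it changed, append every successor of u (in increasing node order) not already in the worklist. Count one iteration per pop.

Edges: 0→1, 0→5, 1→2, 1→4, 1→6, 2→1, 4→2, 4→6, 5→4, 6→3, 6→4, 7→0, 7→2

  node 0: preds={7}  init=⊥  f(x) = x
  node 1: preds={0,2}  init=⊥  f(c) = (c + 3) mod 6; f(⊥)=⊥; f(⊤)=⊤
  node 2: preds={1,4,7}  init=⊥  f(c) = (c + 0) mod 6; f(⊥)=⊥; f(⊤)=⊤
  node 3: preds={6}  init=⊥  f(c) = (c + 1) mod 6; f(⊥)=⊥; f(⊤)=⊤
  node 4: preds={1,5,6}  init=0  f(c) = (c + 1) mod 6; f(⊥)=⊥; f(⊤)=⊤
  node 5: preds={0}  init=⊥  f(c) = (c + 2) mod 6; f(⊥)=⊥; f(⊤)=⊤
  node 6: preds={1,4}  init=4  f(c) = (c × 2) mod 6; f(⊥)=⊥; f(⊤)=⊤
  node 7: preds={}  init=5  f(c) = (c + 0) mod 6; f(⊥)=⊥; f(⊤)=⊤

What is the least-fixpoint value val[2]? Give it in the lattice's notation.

⊤

Worklist (13 pops):
  #1 pop 0: in=5 → 5 (was ⊥); enqueue []
  #2 pop 1: in=5 → 2 (was ⊥); enqueue []
  #3 pop 2: in=⊤ → ⊤ (was ⊥); enqueue [1]
  #4 pop 3: in=4 → 5 (was ⊥); enqueue []
  #5 pop 4: in=⊤ → ⊤ (was 0); enqueue [2]
  #6 pop 5: in=5 → 1 (was ⊥); enqueue [4]
  #7 pop 6: in=⊤ → ⊤ (was 4); enqueue [3]
  #8 pop 7: in=⊥ → 5 (no change)
  #9 pop 1: in=⊤ → ⊤ (was 2); enqueue [6]
  #10 pop 2: in=⊤ → ⊤ (no change)
  #11 pop 4: in=⊤ → ⊤ (no change)
  #12 pop 3: in=⊤ → ⊤ (was 5); enqueue []
  #13 pop 6: in=⊤ → ⊤ (no change)

Fixpoint:
  val[0] = 5
  val[1] = ⊤
  val[2] = ⊤
  val[3] = ⊤
  val[4] = ⊤
  val[5] = 1
  val[6] = ⊤
  val[7] = 5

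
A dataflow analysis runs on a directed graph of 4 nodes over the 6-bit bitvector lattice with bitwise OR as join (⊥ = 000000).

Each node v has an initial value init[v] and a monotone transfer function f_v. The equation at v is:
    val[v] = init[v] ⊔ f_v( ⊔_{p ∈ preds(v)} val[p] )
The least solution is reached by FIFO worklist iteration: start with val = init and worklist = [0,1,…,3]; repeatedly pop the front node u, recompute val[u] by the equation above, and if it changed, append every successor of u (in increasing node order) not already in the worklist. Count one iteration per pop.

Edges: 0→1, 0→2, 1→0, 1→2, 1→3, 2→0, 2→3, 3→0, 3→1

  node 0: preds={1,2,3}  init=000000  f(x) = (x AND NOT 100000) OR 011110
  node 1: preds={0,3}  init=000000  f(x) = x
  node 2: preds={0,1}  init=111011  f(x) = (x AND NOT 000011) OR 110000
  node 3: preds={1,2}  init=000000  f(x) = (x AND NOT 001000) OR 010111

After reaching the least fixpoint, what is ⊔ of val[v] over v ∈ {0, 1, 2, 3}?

Worklist (9 pops):
  #1 pop 0: in=111011 → 011111 (was 000000); enqueue []
  #2 pop 1: in=011111 → 011111 (was 000000); enqueue [0]
  #3 pop 2: in=011111 → 111111 (was 111011); enqueue []
  #4 pop 3: in=111111 → 110111 (was 000000); enqueue [1]
  #5 pop 0: in=111111 → 011111 (no change)
  #6 pop 1: in=111111 → 111111 (was 011111); enqueue [0,2,3]
  #7 pop 0: in=111111 → 011111 (no change)
  #8 pop 2: in=111111 → 111111 (no change)
  #9 pop 3: in=111111 → 110111 (no change)

Fixpoint:
  val[0] = 011111
  val[1] = 111111
  val[2] = 111111
  val[3] = 110111

111111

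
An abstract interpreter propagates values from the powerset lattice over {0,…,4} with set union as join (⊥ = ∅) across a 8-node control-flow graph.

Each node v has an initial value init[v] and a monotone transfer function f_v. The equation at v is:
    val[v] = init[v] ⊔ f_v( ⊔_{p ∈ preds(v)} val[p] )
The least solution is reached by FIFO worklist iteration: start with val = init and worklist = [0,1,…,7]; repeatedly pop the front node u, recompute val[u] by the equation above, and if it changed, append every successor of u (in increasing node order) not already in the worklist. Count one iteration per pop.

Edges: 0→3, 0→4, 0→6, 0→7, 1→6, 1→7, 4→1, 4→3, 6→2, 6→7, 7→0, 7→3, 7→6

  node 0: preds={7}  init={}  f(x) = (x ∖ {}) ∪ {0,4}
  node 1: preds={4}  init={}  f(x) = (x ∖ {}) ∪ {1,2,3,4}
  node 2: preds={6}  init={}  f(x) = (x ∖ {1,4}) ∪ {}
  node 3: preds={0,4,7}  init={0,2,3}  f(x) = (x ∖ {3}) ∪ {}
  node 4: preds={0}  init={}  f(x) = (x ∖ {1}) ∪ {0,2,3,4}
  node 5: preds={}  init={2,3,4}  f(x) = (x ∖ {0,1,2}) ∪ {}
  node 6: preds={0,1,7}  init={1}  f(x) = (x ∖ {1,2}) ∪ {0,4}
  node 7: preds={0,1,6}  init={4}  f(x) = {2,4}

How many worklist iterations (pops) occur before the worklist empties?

Trace (16 dequeues):
  [1] u=0 | in {4} | out {0,4} | prev {} | push {}
  [2] u=1 | in {} | out {1,2,3,4} | prev {} | push {}
  [3] u=2 | in {1} | out {} | ==
  [4] u=3 | in {0,4} | out {0,2,3,4} | prev {0,2,3} | push {}
  [5] u=4 | in {0,4} | out {0,2,3,4} | prev {} | push {1,3}
  [6] u=5 | in {} | out {2,3,4} | ==
  [7] u=6 | in {0,1,2,3,4} | out {0,1,3,4} | prev {1} | push {2}
  [8] u=7 | in {0,1,2,3,4} | out {2,4} | prev {4} | push {0,6}
  [9] u=1 | in {0,2,3,4} | out {0,1,2,3,4} | prev {1,2,3,4} | push {7}
  [10] u=3 | in {0,2,3,4} | out {0,2,3,4} | ==
  [11] u=2 | in {0,1,3,4} | out {0,3} | prev {} | push {}
  [12] u=0 | in {2,4} | out {0,2,4} | prev {0,4} | push {3,4}
  [13] u=6 | in {0,1,2,3,4} | out {0,1,3,4} | ==
  [14] u=7 | in {0,1,2,3,4} | out {2,4} | ==
  [15] u=3 | in {0,2,3,4} | out {0,2,3,4} | ==
  [16] u=4 | in {0,2,4} | out {0,2,3,4} | ==

Converged values:
  [0] {0,2,4}
  [1] {0,1,2,3,4}
  [2] {0,3}
  [3] {0,2,3,4}
  [4] {0,2,3,4}
  [5] {2,3,4}
  [6] {0,1,3,4}
  [7] {2,4}

16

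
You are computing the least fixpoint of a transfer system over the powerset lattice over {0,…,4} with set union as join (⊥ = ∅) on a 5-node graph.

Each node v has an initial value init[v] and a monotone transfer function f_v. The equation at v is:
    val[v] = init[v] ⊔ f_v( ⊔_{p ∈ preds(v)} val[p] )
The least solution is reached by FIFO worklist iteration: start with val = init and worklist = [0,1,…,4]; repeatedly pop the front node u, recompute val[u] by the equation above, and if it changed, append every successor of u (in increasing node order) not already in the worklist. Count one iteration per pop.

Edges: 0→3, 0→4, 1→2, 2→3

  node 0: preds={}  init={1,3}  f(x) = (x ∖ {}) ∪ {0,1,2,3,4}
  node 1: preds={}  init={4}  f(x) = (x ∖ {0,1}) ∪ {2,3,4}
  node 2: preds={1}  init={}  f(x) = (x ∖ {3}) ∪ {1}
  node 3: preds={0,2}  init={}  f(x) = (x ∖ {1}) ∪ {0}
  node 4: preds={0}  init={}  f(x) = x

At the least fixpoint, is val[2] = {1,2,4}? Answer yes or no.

Worklist (5 pops):
  #1 pop 0: in={} → {0,1,2,3,4} (was {1,3}); enqueue []
  #2 pop 1: in={} → {2,3,4} (was {4}); enqueue []
  #3 pop 2: in={2,3,4} → {1,2,4} (was {}); enqueue []
  #4 pop 3: in={0,1,2,3,4} → {0,2,3,4} (was {}); enqueue []
  #5 pop 4: in={0,1,2,3,4} → {0,1,2,3,4} (was {}); enqueue []

Fixpoint:
  val[0] = {0,1,2,3,4}
  val[1] = {2,3,4}
  val[2] = {1,2,4}
  val[3] = {0,2,3,4}
  val[4] = {0,1,2,3,4}

yes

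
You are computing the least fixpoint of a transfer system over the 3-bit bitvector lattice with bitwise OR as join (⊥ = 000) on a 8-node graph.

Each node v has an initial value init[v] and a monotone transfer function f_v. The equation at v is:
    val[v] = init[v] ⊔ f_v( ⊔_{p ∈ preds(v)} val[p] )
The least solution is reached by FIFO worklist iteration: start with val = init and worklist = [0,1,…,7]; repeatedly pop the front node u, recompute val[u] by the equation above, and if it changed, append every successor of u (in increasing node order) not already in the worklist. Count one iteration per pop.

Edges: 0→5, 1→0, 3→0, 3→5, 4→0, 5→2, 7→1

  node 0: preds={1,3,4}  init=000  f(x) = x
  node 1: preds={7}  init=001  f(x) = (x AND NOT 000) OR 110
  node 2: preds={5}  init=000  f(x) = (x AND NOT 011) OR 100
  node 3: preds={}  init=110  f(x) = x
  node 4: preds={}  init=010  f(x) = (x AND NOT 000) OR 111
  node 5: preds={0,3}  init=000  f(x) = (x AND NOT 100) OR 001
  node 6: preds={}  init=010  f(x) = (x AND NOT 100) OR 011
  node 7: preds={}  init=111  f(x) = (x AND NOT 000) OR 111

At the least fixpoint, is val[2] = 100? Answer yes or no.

yes

Trace (10 dequeues):
  [1] u=0 | in 111 | out 111 | prev 000 | push {}
  [2] u=1 | in 111 | out 111 | prev 001 | push {0}
  [3] u=2 | in 000 | out 100 | prev 000 | push {}
  [4] u=3 | in 000 | out 110 | ==
  [5] u=4 | in 000 | out 111 | prev 010 | push {}
  [6] u=5 | in 111 | out 011 | prev 000 | push {2}
  [7] u=6 | in 000 | out 011 | prev 010 | push {}
  [8] u=7 | in 000 | out 111 | ==
  [9] u=0 | in 111 | out 111 | ==
  [10] u=2 | in 011 | out 100 | ==

Converged values:
  [0] 111
  [1] 111
  [2] 100
  [3] 110
  [4] 111
  [5] 011
  [6] 011
  [7] 111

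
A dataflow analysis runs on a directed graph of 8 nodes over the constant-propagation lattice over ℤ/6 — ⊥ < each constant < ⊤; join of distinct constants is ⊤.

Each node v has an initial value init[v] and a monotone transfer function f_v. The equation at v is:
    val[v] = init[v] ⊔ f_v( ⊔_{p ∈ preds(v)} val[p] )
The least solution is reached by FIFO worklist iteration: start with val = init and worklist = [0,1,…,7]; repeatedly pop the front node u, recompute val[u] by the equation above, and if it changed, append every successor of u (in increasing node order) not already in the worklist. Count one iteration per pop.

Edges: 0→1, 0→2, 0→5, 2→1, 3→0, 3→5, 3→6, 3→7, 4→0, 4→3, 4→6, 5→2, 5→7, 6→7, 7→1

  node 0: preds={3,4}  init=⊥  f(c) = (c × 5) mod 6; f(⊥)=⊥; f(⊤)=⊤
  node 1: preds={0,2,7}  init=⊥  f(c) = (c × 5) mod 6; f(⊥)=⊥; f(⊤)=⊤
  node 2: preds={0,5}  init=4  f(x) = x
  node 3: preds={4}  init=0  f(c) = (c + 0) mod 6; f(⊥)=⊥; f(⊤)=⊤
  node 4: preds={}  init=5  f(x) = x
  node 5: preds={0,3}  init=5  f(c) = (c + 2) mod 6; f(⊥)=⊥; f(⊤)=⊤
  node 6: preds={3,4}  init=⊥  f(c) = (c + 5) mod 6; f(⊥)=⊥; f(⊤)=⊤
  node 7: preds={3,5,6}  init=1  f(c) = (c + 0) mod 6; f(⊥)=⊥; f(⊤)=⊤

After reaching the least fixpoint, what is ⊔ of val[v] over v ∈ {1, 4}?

⊤

Iteration log — 11 steps:
  step 1. node 0  ⊔preds=⊤  new=⊤  old=⊥  +wl: 
  step 2. node 1  ⊔preds=⊤  new=⊤  old=⊥  +wl: 
  step 3. node 2  ⊔preds=⊤  new=⊤  old=4  +wl: 1
  step 4. node 3  ⊔preds=5  new=⊤  old=0  +wl: 0
  step 5. node 4  ⊔preds=⊥  new=5  stable
  step 6. node 5  ⊔preds=⊤  new=⊤  old=5  +wl: 2
  step 7. node 6  ⊔preds=⊤  new=⊤  old=⊥  +wl: 
  step 8. node 7  ⊔preds=⊤  new=⊤  old=1  +wl: 
  step 9. node 1  ⊔preds=⊤  new=⊤  stable
  step 10. node 0  ⊔preds=⊤  new=⊤  stable
  step 11. node 2  ⊔preds=⊤  new=⊤  stable

Least fixpoint reached:
  node 0: ⊤
  node 1: ⊤
  node 2: ⊤
  node 3: ⊤
  node 4: 5
  node 5: ⊤
  node 6: ⊤
  node 7: ⊤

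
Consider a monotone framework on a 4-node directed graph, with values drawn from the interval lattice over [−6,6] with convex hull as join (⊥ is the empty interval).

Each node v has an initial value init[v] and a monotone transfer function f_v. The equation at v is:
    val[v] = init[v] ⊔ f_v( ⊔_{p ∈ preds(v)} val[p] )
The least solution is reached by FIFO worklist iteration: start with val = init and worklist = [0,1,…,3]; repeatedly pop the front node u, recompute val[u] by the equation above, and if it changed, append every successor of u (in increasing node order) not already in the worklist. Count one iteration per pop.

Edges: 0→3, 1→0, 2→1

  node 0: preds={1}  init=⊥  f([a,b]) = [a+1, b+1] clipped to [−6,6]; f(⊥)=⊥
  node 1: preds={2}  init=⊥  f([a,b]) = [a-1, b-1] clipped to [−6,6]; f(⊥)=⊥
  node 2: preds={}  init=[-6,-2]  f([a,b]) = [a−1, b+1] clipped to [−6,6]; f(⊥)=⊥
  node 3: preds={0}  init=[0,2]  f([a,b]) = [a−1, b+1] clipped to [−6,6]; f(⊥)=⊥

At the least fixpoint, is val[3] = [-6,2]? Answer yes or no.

Iteration log — 6 steps:
  step 1. node 0  ⊔preds=⊥  new=⊥  stable
  step 2. node 1  ⊔preds=[-6,-2]  new=[-6,-3]  old=⊥  +wl: 0
  step 3. node 2  ⊔preds=⊥  new=[-6,-2]  stable
  step 4. node 3  ⊔preds=⊥  new=[0,2]  stable
  step 5. node 0  ⊔preds=[-6,-3]  new=[-5,-2]  old=⊥  +wl: 3
  step 6. node 3  ⊔preds=[-5,-2]  new=[-6,2]  old=[0,2]  +wl: 

Least fixpoint reached:
  node 0: [-5,-2]
  node 1: [-6,-3]
  node 2: [-6,-2]
  node 3: [-6,2]

yes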